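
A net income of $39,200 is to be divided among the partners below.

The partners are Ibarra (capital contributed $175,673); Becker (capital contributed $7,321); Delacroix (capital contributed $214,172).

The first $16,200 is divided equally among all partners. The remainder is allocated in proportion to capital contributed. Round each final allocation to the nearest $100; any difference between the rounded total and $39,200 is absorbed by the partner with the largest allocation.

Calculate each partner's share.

Equal tier: $16,200 ÷ 3 = $5,400 apiece.
Remainder $23,000 by capital contributed (total 397,166): Ibarra 10,173.28 → $10,200; Becker 423.96 → $400; Delacroix 12,402.76 → $12,400.
Totals: Ibarra $5,400 + $10,200 = $15,600; Becker $5,400 + $400 = $5,800; Delacroix $5,400 + $12,400 = $17,800.

Ibarra: $15,600 | Becker: $5,800 | Delacroix: $17,800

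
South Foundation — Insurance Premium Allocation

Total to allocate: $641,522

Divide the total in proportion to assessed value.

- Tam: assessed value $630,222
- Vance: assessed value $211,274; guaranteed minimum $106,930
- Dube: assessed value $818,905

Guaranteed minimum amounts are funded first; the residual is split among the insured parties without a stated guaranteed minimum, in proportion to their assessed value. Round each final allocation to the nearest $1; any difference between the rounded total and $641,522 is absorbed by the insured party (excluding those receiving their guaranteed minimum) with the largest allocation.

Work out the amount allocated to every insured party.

Tam: $232,493; Vance: $106,930; Dube: $302,099

Guaranteed amounts: Vance $106,930. Balance $534,592.
Balance split over remaining assessed value 1,449,127: Tam 232,492.83 → $232,493; Dube 302,099.17 → $302,099.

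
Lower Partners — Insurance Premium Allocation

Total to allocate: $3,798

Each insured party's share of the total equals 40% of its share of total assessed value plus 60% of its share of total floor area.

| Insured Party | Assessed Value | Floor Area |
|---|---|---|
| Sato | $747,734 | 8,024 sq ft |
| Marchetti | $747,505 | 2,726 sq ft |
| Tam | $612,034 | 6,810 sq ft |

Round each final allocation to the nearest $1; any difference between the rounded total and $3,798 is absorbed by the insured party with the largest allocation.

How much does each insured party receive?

Sato: $1,580 · Marchetti: $893 · Tam: $1,325

Totals — assessed value 2,107,273, floor area 17,560.
Combined weights (40% assessed value + 60% floor area): Sato 0.4161; Marchetti 0.2350; Tam 0.3489.
Unrounded shares: Sato 1,580.36; Marchetti 892.66; Tam 1,324.98.
At nearest $1: Sato $1,580; Marchetti $893; Tam $1,325. Sum = $3,798.
Sum already equals the total — no adjustment.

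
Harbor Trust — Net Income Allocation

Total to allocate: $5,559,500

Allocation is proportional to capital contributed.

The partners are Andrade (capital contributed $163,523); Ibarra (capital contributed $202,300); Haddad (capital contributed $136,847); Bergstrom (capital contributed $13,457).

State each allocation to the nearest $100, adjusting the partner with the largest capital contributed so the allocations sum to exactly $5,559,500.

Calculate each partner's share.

Andrade: $1,761,400; Ibarra: $2,179,000; Haddad: $1,474,100; Bergstrom: $145,000

Combined capital contributed = 516,127.
Pro-rata amounts: Andrade 163,523/516,127 × $5,559,500 = 1,761,400.04; Ibarra 202,300/516,127 × $5,559,500 = 2,179,089.35; Haddad 136,847/516,127 × $5,559,500 = 1,474,057.54; Bergstrom 13,457/516,127 × $5,559,500 = 144,953.07.
Rounded to nearest $100: Andrade $1,761,400; Ibarra $2,179,100; Haddad $1,474,100; Bergstrom $145,000. Sum = $5,559,600.
Difference $5,559,500 − $5,559,600 = −$100 applied to largest capital contributed (Ibarra): Ibarra becomes $2,179,000.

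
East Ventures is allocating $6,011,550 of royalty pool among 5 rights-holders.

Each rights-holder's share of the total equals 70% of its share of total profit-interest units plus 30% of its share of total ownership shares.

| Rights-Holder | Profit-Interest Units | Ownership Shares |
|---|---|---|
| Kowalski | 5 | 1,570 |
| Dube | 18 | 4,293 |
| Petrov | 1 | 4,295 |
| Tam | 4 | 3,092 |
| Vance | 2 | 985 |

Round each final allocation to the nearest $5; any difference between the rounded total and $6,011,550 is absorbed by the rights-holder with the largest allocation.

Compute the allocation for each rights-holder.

Kowalski: $900,255; Dube: $3,068,740; Petrov: $684,415; Tam: $952,810; Vance: $405,330

Totals — profit-interest units 30, ownership shares 14,235.
Blended shares (70% profit-interest units + 30% ownership shares): Kowalski 0.1498; Dube 0.5105; Petrov 0.1138; Tam 0.1585; Vance 0.0674.
Raw shares: Kowalski 900,254.42; Dube 3,068,741.08; Petrov 684,412.96; Tam 952,810.62; Vance 405,330.92.
At nearest $5: Kowalski $900,255; Dube $3,068,740; Petrov $684,415; Tam $952,810; Vance $405,330. Sum = $6,011,550.
Sum already equals the total — no adjustment.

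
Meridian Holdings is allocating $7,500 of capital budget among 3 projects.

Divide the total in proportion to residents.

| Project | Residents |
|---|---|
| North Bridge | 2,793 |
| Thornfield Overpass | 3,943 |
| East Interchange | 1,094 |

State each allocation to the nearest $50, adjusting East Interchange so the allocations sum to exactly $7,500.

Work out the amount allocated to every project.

North Bridge: $2,700 | Thornfield Overpass: $3,800 | East Interchange: $1,000

Sum of residents: 7,830.
Pro-rata amounts: North Bridge 2,793/7,830 × $7,500 = 2,675.29; Thornfield Overpass 3,943/7,830 × $7,500 = 3,776.82; East Interchange 1,094/7,830 × $7,500 = 1,047.89.
Rounded to nearest $50: North Bridge $2,700; Thornfield Overpass $3,800; East Interchange $1,050. Sum = $7,550.
Difference $7,500 − $7,550 = −$50 applied to East Interchange: East Interchange becomes $1,000.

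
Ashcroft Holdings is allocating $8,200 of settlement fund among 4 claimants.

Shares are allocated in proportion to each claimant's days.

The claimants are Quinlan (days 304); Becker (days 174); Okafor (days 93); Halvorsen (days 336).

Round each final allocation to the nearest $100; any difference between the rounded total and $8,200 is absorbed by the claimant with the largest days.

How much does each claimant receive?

Quinlan: $2,700 · Becker: $1,600 · Okafor: $800 · Halvorsen: $3,100

Combined days = 907.
Raw shares: Quinlan 304/907 × $8,200 = 2,748.40; Becker 174/907 × $8,200 = 1,573.10; Okafor 93/907 × $8,200 = 840.79; Halvorsen 336/907 × $8,200 = 3,037.71.
After rounding ($100): Quinlan $2,700; Becker $1,600; Okafor $800; Halvorsen $3,000. Sum = $8,100.
Difference $8,200 − $8,100 = +$100 applied to largest days (Halvorsen): Halvorsen becomes $3,100.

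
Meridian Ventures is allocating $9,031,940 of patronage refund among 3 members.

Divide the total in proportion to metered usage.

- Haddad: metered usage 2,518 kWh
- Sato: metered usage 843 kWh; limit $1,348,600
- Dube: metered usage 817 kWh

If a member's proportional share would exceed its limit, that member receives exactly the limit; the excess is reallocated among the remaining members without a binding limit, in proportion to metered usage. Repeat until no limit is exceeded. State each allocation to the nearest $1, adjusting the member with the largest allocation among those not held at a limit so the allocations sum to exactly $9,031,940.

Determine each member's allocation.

Haddad: $5,801,094; Sato: $1,348,600; Dube: $1,882,246

Combined metered usage = 4,178.
Unconstrained shares: Haddad 5,443,376.00; Sato 1,822,385.21; Dube 1,766,178.79.
Capped: Sato ($1,348,600); remaining pool $7,683,340 reallocated over remaining metered usage 3,335.
Remaining shares: Haddad 5,801,094.49 → $5,801,094; Dube 1,882,245.51 → $1,882,246.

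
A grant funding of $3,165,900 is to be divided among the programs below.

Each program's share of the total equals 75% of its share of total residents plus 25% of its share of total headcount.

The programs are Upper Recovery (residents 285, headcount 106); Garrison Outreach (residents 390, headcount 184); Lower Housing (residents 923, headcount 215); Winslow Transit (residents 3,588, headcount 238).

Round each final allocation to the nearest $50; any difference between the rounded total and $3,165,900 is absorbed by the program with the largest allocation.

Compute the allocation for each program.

Totals — residents 5,186, headcount 743.
Combined weights (75% residents + 25% headcount): Upper Recovery 0.0769; Garrison Outreach 0.1183; Lower Housing 0.2058; Winslow Transit 0.5990.
Raw shares: Upper Recovery 243,403.75; Garrison Outreach 374,567.20; Lower Housing 651,625.29; Winslow Transit 1,896,303.77.
At nearest $50: Upper Recovery $243,400; Garrison Outreach $374,550; Lower Housing $651,650; Winslow Transit $1,896,300. Sum = $3,165,900.
Rounded total matches; no reconciliation needed.

Upper Recovery: $243,400 · Garrison Outreach: $374,550 · Lower Housing: $651,650 · Winslow Transit: $1,896,300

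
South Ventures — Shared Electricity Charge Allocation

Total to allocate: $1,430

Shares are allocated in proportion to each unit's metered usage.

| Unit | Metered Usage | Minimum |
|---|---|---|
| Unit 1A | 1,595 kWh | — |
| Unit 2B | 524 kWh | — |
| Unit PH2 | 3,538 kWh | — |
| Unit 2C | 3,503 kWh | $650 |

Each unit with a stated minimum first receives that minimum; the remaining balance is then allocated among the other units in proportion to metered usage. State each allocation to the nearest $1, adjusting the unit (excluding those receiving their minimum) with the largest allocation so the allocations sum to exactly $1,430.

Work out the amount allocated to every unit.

Unit 1A: $220; Unit 2B: $72; Unit PH2: $488; Unit 2C: $650

Fund the minimums — Unit 2C $650. Balance $780.
Balance split over remaining metered usage 5,657: Unit 1A 219.92 → $220; Unit 2B 72.25 → $72; Unit PH2 487.83 → $488.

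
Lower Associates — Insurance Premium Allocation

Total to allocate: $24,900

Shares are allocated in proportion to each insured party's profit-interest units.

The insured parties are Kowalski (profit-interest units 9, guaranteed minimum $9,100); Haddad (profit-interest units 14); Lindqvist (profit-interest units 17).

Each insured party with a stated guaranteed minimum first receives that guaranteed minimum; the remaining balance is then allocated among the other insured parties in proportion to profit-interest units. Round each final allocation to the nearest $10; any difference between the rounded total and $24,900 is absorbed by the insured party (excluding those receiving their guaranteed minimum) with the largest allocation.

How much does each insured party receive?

Minimums first: Kowalski $9,100. Remaining pool $15,800.
Remaining pool split over remaining profit-interest units 31: Haddad 7,135.48 → $7,140; Lindqvist 8,664.52 → $8,660.

Kowalski: $9,100; Haddad: $7,140; Lindqvist: $8,660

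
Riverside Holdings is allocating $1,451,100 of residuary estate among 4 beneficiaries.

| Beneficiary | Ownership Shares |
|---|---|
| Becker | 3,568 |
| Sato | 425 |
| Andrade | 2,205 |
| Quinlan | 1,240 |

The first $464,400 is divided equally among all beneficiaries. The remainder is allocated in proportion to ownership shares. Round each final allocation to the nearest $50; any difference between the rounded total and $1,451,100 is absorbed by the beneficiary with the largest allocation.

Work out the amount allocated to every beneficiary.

Becker: $589,400 · Sato: $172,500 · Andrade: $408,600 · Quinlan: $280,600

$464,400 shared equally gives $116,100 per beneficiary.
Remainder $986,700 by ownership shares (total 7,438): Becker 473,318.85 → $473,300; Sato 56,379.07 → $56,400; Andrade 292,507.87 → $292,500; Quinlan 164,494.22 → $164,500.
Totals: Becker $116,100 + $473,300 = $589,400; Sato $116,100 + $56,400 = $172,500; Andrade $116,100 + $292,500 = $408,600; Quinlan $116,100 + $164,500 = $280,600.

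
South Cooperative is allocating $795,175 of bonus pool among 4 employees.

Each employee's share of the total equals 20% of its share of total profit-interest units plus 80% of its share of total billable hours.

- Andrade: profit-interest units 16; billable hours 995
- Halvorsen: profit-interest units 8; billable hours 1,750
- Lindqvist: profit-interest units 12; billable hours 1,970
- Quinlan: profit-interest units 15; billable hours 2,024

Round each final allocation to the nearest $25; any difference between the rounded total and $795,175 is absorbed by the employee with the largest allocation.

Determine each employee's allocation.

Totals — profit-interest units 51, billable hours 6,739.
Composite weights (20% profit-interest units + 80% billable hours): Andrade 0.1809; Halvorsen 0.2391; Lindqvist 0.2809; Quinlan 0.2991.
Pro-rata amounts: Andrade 143,818.14; Halvorsen 190,141.06; Lindqvist 223,381.69; Quinlan 237,834.11.
After rounding ($25): Andrade $143,825; Halvorsen $190,150; Lindqvist $223,375; Quinlan $237,825. Sum = $795,175.
No rounding difference to absorb.

Andrade: $143,825; Halvorsen: $190,150; Lindqvist: $223,375; Quinlan: $237,825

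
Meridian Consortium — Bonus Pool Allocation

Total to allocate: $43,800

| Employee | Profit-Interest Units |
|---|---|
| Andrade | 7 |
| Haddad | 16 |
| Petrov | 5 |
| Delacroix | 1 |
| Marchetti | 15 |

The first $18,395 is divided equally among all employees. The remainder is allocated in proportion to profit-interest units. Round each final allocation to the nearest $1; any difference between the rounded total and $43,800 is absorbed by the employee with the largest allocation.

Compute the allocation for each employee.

First tranche $18,395 split equally: $3,679 each.
Remainder $25,405 by profit-interest units (total 44): Andrade 4,041.70 → $4,042; Haddad 9,238.18 → $9,238; Petrov 2,886.93 → $2,887; Delacroix 577.39 → $577; Marchetti 8,660.80 → $8,661.
Totals: Andrade $3,679 + $4,042 = $7,721; Haddad $3,679 + $9,238 = $12,917; Petrov $3,679 + $2,887 = $6,566; Delacroix $3,679 + $577 = $4,256; Marchetti $3,679 + $8,661 = $12,340.

Andrade: $7,721 | Haddad: $12,917 | Petrov: $6,566 | Delacroix: $4,256 | Marchetti: $12,340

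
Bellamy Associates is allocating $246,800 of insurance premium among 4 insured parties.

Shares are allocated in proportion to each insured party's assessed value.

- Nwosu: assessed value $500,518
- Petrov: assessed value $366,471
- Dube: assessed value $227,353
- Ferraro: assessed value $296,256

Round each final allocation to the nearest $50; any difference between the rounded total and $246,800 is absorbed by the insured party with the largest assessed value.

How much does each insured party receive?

Assessed value total: 500,518 + 366,471 + 227,353 + 296,256 = 1,390,598.
Raw shares: Nwosu 88,830.73; Petrov 65,040.39; Dube 40,350.07; Ferraro 52,578.80.
After rounding ($50): Nwosu $88,850; Petrov $65,050; Dube $40,350; Ferraro $52,600. Sum = $246,850.
Difference $246,800 − $246,850 = −$50 applied to largest assessed value (Nwosu): Nwosu becomes $88,800.

Nwosu: $88,800 · Petrov: $65,050 · Dube: $40,350 · Ferraro: $52,600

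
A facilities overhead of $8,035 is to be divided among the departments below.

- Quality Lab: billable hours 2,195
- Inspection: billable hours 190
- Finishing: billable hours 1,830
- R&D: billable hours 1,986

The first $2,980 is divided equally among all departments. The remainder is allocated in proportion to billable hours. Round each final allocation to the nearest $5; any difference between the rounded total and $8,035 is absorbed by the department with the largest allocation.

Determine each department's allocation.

Quality Lab: $2,535 · Inspection: $900 · Finishing: $2,235 · R&D: $2,365

Equal tier: $2,980 ÷ 4 = $745 apiece.
Remainder $5,055 by billable hours (total 6,201): Quality Lab 1,789.34 → $1,790; Inspection 154.89 → $155; Finishing 1,491.80 → $1,490; R&D 1,618.97 → $1,620.
Totals: Quality Lab $745 + $1,790 = $2,535; Inspection $745 + $155 = $900; Finishing $745 + $1,490 = $2,235; R&D $745 + $1,620 = $2,365.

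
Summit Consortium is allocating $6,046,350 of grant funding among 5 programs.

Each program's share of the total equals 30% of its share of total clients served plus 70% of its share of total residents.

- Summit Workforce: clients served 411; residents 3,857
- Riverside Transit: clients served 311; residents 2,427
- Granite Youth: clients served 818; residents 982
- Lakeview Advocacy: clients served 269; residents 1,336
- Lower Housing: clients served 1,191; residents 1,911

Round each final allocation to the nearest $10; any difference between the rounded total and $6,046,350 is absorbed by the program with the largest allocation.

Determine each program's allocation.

Clients served total 3,000; residents total 10,513.
Combined weights (30% clients served + 70% residents): Summit Workforce 0.2979; Riverside Transit 0.1927; Granite Youth 0.1472; Lakeview Advocacy 0.1159; Lower Housing 0.2463.
Raw shares: Summit Workforce 1,801,300.61; Riverside Transit 1,165,131.18; Granite Youth 889,936.34; Lakeview Advocacy 700,509.13; Lower Housing 1,489,472.74.
At nearest $10: Summit Workforce $1,801,300; Riverside Transit $1,165,130; Granite Youth $889,940; Lakeview Advocacy $700,510; Lower Housing $1,489,470. Sum = $6,046,350.
No rounding difference to absorb.

Summit Workforce: $1,801,300; Riverside Transit: $1,165,130; Granite Youth: $889,940; Lakeview Advocacy: $700,510; Lower Housing: $1,489,470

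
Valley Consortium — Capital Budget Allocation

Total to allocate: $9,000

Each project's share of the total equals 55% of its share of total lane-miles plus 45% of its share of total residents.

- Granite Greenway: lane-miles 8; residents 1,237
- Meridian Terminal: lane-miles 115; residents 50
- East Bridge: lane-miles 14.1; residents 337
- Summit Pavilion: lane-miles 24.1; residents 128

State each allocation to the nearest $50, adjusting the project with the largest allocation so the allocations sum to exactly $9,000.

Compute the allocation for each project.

Lane-miles total 161.2; residents total 1,752.
Composite weights (55% lane-miles + 45% residents): Granite Greenway 0.3450; Meridian Terminal 0.4052; East Bridge 0.1347; Summit Pavilion 0.1151.
Proportional shares: Granite Greenway 3,105.16; Meridian Terminal 3,646.91; East Bridge 1,212.00; Summit Pavilion 1,035.93.
At nearest $50: Granite Greenway $3,100; Meridian Terminal $3,650; East Bridge $1,200; Summit Pavilion $1,050. Sum = $9,000.
Rounded total matches; no reconciliation needed.

Granite Greenway: $3,100 · Meridian Terminal: $3,650 · East Bridge: $1,200 · Summit Pavilion: $1,050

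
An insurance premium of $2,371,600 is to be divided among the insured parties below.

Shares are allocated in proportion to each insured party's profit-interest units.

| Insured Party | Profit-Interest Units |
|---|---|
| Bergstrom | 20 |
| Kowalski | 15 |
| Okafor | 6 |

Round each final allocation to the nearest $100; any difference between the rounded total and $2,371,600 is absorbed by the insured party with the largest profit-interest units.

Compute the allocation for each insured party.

Total profit-interest units = 41.
Unrounded shares: Bergstrom 20/41 × $2,371,600 = 1,156,878.05; Kowalski 15/41 × $2,371,600 = 867,658.54; Okafor 6/41 × $2,371,600 = 347,063.41.
Rounded to nearest $100: Bergstrom $1,156,900; Kowalski $867,700; Okafor $347,100. Sum = $2,371,700.
Difference $2,371,600 − $2,371,700 = −$100 applied to largest profit-interest units (Bergstrom): Bergstrom becomes $1,156,800.

Bergstrom: $1,156,800 | Kowalski: $867,700 | Okafor: $347,100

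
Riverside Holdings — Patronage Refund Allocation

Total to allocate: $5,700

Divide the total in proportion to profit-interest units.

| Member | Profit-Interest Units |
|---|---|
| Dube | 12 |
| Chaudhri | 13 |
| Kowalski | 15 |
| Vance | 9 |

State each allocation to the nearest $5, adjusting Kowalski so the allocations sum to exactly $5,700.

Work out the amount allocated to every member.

Total profit-interest units = 49.
Proportional shares: Dube 12/49 × $5,700 = 1,395.92; Chaudhri 13/49 × $5,700 = 1,512.24; Kowalski 15/49 × $5,700 = 1,744.90; Vance 9/49 × $5,700 = 1,046.94.
After rounding ($5): Dube $1,395; Chaudhri $1,510; Kowalski $1,745; Vance $1,045. Sum = $5,695.
Difference $5,700 − $5,695 = +$5 applied to Kowalski: Kowalski becomes $1,750.

Dube: $1,395; Chaudhri: $1,510; Kowalski: $1,750; Vance: $1,045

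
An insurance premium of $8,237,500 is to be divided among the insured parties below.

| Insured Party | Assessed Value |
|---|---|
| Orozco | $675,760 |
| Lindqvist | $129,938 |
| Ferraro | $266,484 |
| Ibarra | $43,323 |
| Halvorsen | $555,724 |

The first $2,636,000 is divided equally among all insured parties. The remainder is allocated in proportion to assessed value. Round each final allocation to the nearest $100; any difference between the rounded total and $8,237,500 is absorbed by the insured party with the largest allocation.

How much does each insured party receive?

Equal tier: $2,636,000 ÷ 5 = $527,200 apiece.
Remainder $5,601,500 by assessed value (total 1,671,229): Orozco 2,264,961.68 → $2,265,000; Lindqvist 435,516.44 → $435,500; Ferraro 893,181.08 → $893,200; Ibarra 145,206.78 → $145,200; Halvorsen 1,862,634.02 → $1,862,600.
Totals: Orozco $527,200 + $2,265,000 = $2,792,200; Lindqvist $527,200 + $435,500 = $962,700; Ferraro $527,200 + $893,200 = $1,420,400; Ibarra $527,200 + $145,200 = $672,400; Halvorsen $527,200 + $1,862,600 = $2,389,800.

Orozco: $2,792,200 | Lindqvist: $962,700 | Ferraro: $1,420,400 | Ibarra: $672,400 | Halvorsen: $2,389,800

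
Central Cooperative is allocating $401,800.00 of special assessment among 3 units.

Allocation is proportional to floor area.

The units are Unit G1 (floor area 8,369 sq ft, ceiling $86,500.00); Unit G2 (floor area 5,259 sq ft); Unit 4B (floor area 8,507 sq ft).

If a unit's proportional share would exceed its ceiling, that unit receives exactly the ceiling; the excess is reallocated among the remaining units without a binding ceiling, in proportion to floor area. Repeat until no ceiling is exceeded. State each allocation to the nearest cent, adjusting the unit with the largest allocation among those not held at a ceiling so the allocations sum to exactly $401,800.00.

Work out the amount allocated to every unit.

Sum of floor area: 22,135.
Unconstrained shares: Unit G1 151,916.1599; Unit G2 95,462.6700; Unit 4B 154,421.1701.
Held at cap: Unit G1 ($86,500.00); remaining pool $315,300.00 reallocated over remaining floor area 13,766.
Redistributed shares: Unit G2 120,453.4869 → $120,453.49; Unit 4B 194,846.5131 → $194,846.51.

Unit G1: $86,500.00 · Unit G2: $120,453.49 · Unit 4B: $194,846.51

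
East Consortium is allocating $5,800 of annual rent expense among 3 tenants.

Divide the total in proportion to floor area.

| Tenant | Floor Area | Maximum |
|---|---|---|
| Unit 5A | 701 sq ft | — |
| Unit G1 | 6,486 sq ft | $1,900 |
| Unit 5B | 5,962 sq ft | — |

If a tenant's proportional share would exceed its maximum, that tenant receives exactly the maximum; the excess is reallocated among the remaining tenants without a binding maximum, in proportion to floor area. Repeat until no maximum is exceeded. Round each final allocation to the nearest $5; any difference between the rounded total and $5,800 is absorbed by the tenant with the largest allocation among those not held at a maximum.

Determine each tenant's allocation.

Sum of floor area: 13,149.
Proportional shares (ignoring caps): Unit 5A 309.21; Unit G1 2,860.96; Unit 5B 2,629.83.
Cap binds for Unit G1 ($1,900); balance $3,900 reallocated over remaining floor area 6,663.
Shares after redistribution: Unit 5A 410.31 → $410; Unit 5B 3,489.69 → $3,490.

Unit 5A: $410; Unit G1: $1,900; Unit 5B: $3,490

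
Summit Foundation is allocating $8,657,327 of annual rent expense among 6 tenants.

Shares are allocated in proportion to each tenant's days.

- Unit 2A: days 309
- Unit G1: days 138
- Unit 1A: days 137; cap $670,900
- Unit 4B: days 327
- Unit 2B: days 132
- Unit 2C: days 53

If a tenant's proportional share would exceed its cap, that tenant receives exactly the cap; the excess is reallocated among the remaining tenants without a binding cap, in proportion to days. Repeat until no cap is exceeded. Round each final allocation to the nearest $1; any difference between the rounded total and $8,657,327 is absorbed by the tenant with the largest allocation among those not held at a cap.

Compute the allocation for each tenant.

Unit 2A: $2,573,312; Unit G1: $1,149,246; Unit 1A: $670,900; Unit 4B: $2,723,213; Unit 2B: $1,099,279; Unit 2C: $441,377

Combined days = 1,096.
Unconstrained shares: Unit 2A 2,440,797.48; Unit G1 1,090,064.90; Unit 1A 1,082,165.88; Unit 4B 2,582,979.86; Unit 2B 1,042,670.77; Unit 2C 418,648.11.
Cap binds for Unit 1A ($670,900); residual $7,986,427 reallocated over remaining days 959.
Redistributed shares: Unit 2A 2,573,311.72 → $2,573,312; Unit G1 1,149,246.01 → $1,149,246; Unit 4B 2,723,213.38 → $2,723,213; Unit 2B 1,099,278.79 → $1,099,279; Unit 2C 441,377.09 → $441,377.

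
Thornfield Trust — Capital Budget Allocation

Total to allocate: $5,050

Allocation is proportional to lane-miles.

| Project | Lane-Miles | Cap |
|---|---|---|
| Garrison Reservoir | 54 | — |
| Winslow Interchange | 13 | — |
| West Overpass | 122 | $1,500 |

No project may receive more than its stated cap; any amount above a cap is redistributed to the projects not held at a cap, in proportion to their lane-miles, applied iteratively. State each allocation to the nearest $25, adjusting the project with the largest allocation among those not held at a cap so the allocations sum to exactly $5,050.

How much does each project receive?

Garrison Reservoir: $2,850 | Winslow Interchange: $700 | West Overpass: $1,500

Total lane-miles = 189.
Proportional shares (ignoring caps): Garrison Reservoir 1,442.86; Winslow Interchange 347.35; West Overpass 3,259.79.
Held at cap: West Overpass ($1,500); residual $3,550 reallocated over remaining lane-miles 67.
Shares after redistribution: Garrison Reservoir 2,861.19 → $2,850; Winslow Interchange 688.81 → $700.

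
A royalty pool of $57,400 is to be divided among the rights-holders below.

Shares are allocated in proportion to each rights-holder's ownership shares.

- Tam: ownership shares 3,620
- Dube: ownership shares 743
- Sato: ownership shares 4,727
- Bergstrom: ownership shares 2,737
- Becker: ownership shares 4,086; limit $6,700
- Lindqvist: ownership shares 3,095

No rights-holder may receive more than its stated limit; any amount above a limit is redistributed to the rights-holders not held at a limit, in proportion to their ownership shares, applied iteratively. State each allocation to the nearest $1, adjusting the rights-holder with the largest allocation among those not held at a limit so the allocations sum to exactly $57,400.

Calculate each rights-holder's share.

Ownership shares total: 19,008.
Pro-rata shares before constraints: Tam 10,931.61; Dube 2,243.70; Sato 14,274.51; Bergstrom 8,265.14; Becker 12,338.83; Lindqvist 9,346.22.
Cap binds for Becker ($6,700); residual $50,700 reallocated over remaining ownership shares 14,922.
Redistributed shares: Tam 12,299.56 → $12,300; Dube 2,524.47 → $2,524; Sato 16,060.78 → $16,061; Bergstrom 9,299.42 → $9,299; Lindqvist 10,515.78 → $10,516.

Tam: $12,300 · Dube: $2,524 · Sato: $16,061 · Bergstrom: $9,299 · Becker: $6,700 · Lindqvist: $10,516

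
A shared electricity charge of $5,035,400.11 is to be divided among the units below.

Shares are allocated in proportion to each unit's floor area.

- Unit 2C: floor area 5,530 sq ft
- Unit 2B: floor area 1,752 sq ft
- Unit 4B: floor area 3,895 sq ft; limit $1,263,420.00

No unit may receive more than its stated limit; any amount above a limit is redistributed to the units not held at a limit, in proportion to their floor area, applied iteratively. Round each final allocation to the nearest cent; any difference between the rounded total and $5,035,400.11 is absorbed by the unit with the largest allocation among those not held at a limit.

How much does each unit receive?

Floor area total: 11,177.
Unconstrained shares: Unit 2C 2,491,344.9591; Unit 2B 789,301.3324; Unit 4B 1,754,753.8184.
Capped: Unit 4B ($1,263,420.00); remaining pool $3,771,980.11 reallocated over remaining floor area 7,282.
Remaining shares: Unit 2C 2,864,467.1805 → $2,864,467.18; Unit 2B 907,512.9295 → $907,512.93.

Unit 2C: $2,864,467.18; Unit 2B: $907,512.93; Unit 4B: $1,263,420.00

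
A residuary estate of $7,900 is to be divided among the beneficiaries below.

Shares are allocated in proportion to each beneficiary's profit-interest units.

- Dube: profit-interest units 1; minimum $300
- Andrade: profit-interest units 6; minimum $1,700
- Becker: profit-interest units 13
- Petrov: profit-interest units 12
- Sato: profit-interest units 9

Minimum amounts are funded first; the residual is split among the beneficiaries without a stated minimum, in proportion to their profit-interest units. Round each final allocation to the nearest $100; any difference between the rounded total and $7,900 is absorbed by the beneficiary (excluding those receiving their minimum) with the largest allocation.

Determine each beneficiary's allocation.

Fund the minimums — Dube $300; Andrade $1,700. Residual $5,900.
Residual split over remaining profit-interest units 34: Becker 2,255.88 → $2,300; Petrov 2,082.35 → $2,100; Sato 1,561.76 → $1,600.
Rounding difference −$100 applied to Becker → $2,200.

Dube: $300 · Andrade: $1,700 · Becker: $2,200 · Petrov: $2,100 · Sato: $1,600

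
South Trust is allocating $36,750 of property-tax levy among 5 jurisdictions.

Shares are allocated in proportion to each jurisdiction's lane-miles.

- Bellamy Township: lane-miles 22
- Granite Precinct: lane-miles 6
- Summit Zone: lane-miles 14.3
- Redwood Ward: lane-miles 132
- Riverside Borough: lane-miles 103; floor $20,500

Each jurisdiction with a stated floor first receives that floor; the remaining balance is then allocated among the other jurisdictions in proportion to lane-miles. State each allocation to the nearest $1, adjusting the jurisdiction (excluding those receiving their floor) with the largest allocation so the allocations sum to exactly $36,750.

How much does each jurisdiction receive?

Fund the minimums — Riverside Borough $20,500. Remaining pool $16,250.
Remaining pool split over remaining lane-miles 174.3: Bellamy Township 2,051.06 → $2,051; Granite Precinct 559.38 → $559; Summit Zone 1,333.19 → $1,333; Redwood Ward 12,306.37 → $12,306.
Rounding difference +$1 applied to Redwood Ward → $12,307.

Bellamy Township: $2,051; Granite Precinct: $559; Summit Zone: $1,333; Redwood Ward: $12,307; Riverside Borough: $20,500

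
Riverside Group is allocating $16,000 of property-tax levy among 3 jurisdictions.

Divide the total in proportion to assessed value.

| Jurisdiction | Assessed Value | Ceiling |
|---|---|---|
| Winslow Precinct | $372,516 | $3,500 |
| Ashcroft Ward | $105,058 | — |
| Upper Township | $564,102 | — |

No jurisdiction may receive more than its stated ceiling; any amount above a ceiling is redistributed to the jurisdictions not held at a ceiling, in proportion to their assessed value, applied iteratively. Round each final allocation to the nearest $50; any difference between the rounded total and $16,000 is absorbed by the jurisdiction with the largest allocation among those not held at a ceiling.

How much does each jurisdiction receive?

Assessed value total: 1,041,676.
Proportional shares (ignoring caps): Winslow Precinct 5,721.79; Ashcroft Ward 1,613.68; Upper Township 8,664.53.
Capped: Winslow Precinct ($3,500); balance $12,500 reallocated over remaining assessed value 669,160.
Remaining shares: Ashcroft Ward 1,962.50 → $1,950; Upper Township 10,537.50 → $10,550.

Winslow Precinct: $3,500 | Ashcroft Ward: $1,950 | Upper Township: $10,550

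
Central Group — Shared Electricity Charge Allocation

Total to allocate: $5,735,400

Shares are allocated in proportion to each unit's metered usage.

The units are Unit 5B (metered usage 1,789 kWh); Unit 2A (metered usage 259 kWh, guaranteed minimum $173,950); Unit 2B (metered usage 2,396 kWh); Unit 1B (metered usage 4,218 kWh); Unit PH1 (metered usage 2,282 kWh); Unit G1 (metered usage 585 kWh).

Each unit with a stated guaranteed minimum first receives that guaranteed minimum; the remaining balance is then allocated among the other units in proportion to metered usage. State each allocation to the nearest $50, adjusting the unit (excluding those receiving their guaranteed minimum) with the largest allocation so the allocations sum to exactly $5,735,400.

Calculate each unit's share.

Unit 5B: $882,800 | Unit 2A: $173,950 | Unit 2B: $1,182,350 | Unit 1B: $2,081,500 | Unit PH1: $1,126,100 | Unit G1: $288,700

Minimums first: Unit 2A $173,950. Residual $5,561,450.
Residual split over remaining metered usage 11,270: Unit 5B 882,824.67 → $882,800; Unit 2B 1,182,363.28 → $1,182,350; Unit 1B 2,081,472.59 → $2,081,450; Unit PH1 1,126,107.27 → $1,126,100; Unit G1 288,682.19 → $288,700.
Rounding difference +$50 applied to Unit 1B → $2,081,500.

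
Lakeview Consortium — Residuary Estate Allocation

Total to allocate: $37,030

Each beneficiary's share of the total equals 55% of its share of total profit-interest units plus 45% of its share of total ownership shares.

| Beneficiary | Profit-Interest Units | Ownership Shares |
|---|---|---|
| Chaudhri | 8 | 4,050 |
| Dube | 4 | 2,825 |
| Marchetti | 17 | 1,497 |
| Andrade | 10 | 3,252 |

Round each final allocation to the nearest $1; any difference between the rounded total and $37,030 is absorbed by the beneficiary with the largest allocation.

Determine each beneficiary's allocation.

Chaudhri: $9,984 · Dube: $6,139 · Marchetti: $11,023 · Andrade: $9,884

Totals — profit-interest units 39, ownership shares 11,624.
Combined weights (55% profit-interest units + 45% ownership shares): Chaudhri 0.2696; Dube 0.1658; Marchetti 0.2977; Andrade 0.2669.
Unrounded shares: Chaudhri 9,983.59; Dube 6,138.63; Marchetti 11,023.72; Andrade 9,884.06.
At nearest $1: Chaudhri $9,984; Dube $6,139; Marchetti $11,024; Andrade $9,884. Sum = $37,031.
Difference $37,030 − $37,031 = −$1 applied to largest allocation (Marchetti): Marchetti becomes $11,023.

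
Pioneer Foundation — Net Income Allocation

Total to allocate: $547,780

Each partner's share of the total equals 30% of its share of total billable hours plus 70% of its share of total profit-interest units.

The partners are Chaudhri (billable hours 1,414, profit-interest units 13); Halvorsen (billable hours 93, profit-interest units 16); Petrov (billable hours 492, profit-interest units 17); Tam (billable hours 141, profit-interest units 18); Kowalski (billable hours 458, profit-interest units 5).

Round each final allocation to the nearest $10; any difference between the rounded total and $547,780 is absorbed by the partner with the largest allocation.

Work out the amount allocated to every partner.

Chaudhri: $161,680 · Halvorsen: $94,800 · Petrov: $125,590 · Tam: $108,950 · Kowalski: $56,760

Totals — billable hours 2,598, profit-interest units 69.
Composite weights (30% billable hours + 70% profit-interest units): Chaudhri 0.2952; Halvorsen 0.1731; Petrov 0.2293; Tam 0.1989; Kowalski 0.1036.
Raw shares: Chaudhri 161,684.66; Halvorsen 94,797.64; Petrov 125,593.19; Tam 108,948.21; Kowalski 56,756.29.
After rounding ($10): Chaudhri $161,680; Halvorsen $94,800; Petrov $125,590; Tam $108,950; Kowalski $56,760. Sum = $547,780.
Sum already equals the total — no adjustment.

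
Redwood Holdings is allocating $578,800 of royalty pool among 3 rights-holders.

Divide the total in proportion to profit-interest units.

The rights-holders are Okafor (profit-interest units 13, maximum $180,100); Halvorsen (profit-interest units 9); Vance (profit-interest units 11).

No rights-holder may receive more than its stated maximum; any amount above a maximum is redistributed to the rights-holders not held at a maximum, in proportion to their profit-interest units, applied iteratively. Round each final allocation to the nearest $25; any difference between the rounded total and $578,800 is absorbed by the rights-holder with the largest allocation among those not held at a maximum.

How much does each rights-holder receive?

Total profit-interest units = 33.
Pro-rata shares before constraints: Okafor 228,012.12; Halvorsen 157,854.55; Vance 192,933.33.
Cap binds for Okafor ($180,100); residual $398,700 reallocated over remaining profit-interest units 20.
Remaining shares: Halvorsen 179,415.00 → $179,425; Vance 219,285.00 → $219,275.

Okafor: $180,100 | Halvorsen: $179,425 | Vance: $219,275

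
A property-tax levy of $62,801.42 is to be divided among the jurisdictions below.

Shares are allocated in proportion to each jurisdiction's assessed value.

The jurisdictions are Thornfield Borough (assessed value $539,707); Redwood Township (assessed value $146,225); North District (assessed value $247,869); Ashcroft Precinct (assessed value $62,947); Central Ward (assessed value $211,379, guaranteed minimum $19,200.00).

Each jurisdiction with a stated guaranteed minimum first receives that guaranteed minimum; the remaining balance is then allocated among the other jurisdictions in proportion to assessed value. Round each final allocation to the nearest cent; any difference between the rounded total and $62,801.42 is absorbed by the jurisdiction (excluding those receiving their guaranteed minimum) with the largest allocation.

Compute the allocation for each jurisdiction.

Thornfield Borough: $23,608.77 · Redwood Township: $6,396.42 · North District: $10,842.70 · Ashcroft Precinct: $2,753.53 · Central Ward: $19,200.00

Minimums first: Central Ward $19,200.00. Remaining pool $43,601.42.
Remaining pool split over remaining assessed value 996,748: Thornfield Borough 23,608.7673 → $23,608.77; Redwood Township 6,396.4188 → $6,396.42; North District 10,842.7008 → $10,842.70; Ashcroft Precinct 2,753.5331 → $2,753.53.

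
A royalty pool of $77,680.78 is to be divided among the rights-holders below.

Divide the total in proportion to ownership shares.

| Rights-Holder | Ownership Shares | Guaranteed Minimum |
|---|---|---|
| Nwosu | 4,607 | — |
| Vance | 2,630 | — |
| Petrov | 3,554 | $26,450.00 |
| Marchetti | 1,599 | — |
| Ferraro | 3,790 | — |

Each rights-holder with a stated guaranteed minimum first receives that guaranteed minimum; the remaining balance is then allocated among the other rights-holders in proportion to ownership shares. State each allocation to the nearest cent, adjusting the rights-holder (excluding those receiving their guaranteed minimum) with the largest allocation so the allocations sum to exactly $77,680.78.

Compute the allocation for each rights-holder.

Nwosu: $18,693.19 | Vance: $10,671.39 | Petrov: $26,450.00 | Marchetti: $6,488.04 | Ferraro: $15,378.16

Fund the minimums — Petrov $26,450.00. Balance $51,230.78.
Balance split over remaining ownership shares 12,626: Nwosu 18,693.1889 → $18,693.19; Vance 10,671.3885 → $10,671.39; Marchetti 6,488.0419 → $6,488.04; Ferraro 15,378.1606 → $15,378.16.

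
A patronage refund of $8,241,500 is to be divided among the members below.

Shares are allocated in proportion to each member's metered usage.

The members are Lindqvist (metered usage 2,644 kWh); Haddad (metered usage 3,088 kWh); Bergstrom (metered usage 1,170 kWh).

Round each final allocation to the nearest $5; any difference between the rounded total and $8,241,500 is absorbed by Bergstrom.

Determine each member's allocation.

Lindqvist: $3,157,130; Haddad: $3,687,300; Bergstrom: $1,397,070

Combined metered usage = 6,902.
Unrounded shares: Lindqvist 2,644/6,902 × $8,241,500 = 3,157,132.14; Haddad 3,088/6,902 × $8,241,500 = 3,687,301.07; Bergstrom 1,170/6,902 × $8,241,500 = 1,397,066.79.
After rounding ($5): Lindqvist $3,157,130; Haddad $3,687,300; Bergstrom $1,397,065. Sum = $8,241,495.
Difference $8,241,500 − $8,241,495 = +$5 applied to Bergstrom: Bergstrom becomes $1,397,070.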